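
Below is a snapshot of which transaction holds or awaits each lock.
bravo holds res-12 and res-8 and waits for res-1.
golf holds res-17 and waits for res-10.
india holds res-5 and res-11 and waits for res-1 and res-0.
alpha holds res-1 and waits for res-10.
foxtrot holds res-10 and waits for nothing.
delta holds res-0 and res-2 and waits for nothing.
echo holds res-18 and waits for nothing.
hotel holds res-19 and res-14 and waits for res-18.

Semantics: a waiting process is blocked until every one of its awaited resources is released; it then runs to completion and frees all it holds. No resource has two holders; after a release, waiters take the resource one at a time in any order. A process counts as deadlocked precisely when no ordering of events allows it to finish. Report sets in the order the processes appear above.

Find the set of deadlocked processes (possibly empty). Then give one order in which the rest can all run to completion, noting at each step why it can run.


Nothing here is deadlocked.
Key observation: the wait graph is acyclic; completion cascades from the unblocked processes through everyone else.
The rest can finish in the order delta, foxtrot, echo, alpha, golf, bravo, india, hotel.
Verifying each step:
  run delta (it waits on nothing); releases res-0 and res-2
  run foxtrot (it waits on nothing); releases res-10
  run echo (it waits on nothing); releases res-18
  alpha waits on res-10 — all released -> runs and releases res-1
  golf waits on res-10 — all released -> runs and releases res-17
  bravo waits on res-1 — all released -> runs and releases res-12 and res-8
  india waits on res-1 and res-0 — all released -> runs and releases res-5 and res-11
  hotel waits on res-18 — all released -> runs and releases res-19 and res-14


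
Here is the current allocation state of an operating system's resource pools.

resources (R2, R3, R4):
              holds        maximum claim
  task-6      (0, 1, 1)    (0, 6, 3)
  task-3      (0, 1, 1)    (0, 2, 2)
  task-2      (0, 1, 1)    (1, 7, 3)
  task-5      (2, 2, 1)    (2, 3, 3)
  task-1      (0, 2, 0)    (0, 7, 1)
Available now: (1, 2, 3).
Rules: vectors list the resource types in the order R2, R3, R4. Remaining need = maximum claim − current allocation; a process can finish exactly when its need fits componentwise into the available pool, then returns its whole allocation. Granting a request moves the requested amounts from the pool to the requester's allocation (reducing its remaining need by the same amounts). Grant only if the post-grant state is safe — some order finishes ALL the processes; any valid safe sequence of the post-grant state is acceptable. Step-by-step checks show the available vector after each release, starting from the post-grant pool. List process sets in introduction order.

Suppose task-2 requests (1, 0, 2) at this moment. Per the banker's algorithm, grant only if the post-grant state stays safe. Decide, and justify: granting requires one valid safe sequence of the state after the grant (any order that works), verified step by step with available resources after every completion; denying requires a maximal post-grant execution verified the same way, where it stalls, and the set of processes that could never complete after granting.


GRANT: granting preserves safety; a valid post-grant sequence is task-3, task-5, task-1, task-6, task-2.
Key observation: the grant leaves (0, 2, 1) free — enough for task-3, whose release restarts the cascade.
Check on the post-grant state, step by step:
  pool = (0, 2, 1)
  task-3 needs (0, 1, 1) <= (0, 2, 1) -> finishes; pool += (0, 1, 1) = (0, 3, 2)
  task-5 needs (0, 1, 2) <= (0, 3, 2) -> finishes; pool += (2, 2, 1) = (2, 5, 3)
  task-1 needs (0, 5, 1) <= (2, 5, 3) -> finishes; pool += (0, 2, 0) = (2, 7, 3)
  task-6 needs (0, 5, 2) <= (2, 7, 3) -> finishes; pool += (0, 1, 1) = (2, 8, 4)
  task-2 needs (0, 6, 0) <= (2, 8, 4) -> finishes; pool += (1, 1, 3) = (3, 9, 7)


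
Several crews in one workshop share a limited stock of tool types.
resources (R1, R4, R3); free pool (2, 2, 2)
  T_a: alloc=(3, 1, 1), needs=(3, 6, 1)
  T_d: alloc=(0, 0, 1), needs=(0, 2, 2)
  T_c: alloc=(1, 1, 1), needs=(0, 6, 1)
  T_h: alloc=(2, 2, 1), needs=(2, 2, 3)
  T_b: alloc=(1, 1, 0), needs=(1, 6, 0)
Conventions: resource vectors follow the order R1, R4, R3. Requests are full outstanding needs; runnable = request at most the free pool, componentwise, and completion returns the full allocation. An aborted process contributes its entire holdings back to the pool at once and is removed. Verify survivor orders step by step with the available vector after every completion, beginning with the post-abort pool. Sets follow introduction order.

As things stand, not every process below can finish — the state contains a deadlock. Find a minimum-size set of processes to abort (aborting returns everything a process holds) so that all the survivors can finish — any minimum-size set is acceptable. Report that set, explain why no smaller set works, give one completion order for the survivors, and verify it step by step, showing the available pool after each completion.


The answer: abort T_a and T_b.
Key observation: before aborting T_a and T_b, T_c was permanently blocked — no order could ever run it; afterwards it completes at step 3.
Minimality, checking each single-abort alternative: T_a alone leaves T_c blocked (short on R4); T_d alone leaves T_a blocked (short on R4); T_c alone leaves T_a blocked (short on R4); T_h alone leaves T_a blocked (short on R4); T_b alone leaves T_a blocked (short on R4).
The survivors complete as T_h, T_d, T_c. Walking it through (starting from the post-abort pool):
  pool = (6, 4, 3)
  run T_h (needs (2, 2, 3), free (6, 4, 3)); after release of (2, 2, 1) the pool is (8, 6, 4)
  run T_d (needs (0, 2, 2), free (8, 6, 4)); after release of (0, 0, 1) the pool is (8, 6, 5)
  run T_c (needs (0, 6, 1), free (8, 6, 5)); after release of (1, 1, 1) the pool is (9, 7, 6)


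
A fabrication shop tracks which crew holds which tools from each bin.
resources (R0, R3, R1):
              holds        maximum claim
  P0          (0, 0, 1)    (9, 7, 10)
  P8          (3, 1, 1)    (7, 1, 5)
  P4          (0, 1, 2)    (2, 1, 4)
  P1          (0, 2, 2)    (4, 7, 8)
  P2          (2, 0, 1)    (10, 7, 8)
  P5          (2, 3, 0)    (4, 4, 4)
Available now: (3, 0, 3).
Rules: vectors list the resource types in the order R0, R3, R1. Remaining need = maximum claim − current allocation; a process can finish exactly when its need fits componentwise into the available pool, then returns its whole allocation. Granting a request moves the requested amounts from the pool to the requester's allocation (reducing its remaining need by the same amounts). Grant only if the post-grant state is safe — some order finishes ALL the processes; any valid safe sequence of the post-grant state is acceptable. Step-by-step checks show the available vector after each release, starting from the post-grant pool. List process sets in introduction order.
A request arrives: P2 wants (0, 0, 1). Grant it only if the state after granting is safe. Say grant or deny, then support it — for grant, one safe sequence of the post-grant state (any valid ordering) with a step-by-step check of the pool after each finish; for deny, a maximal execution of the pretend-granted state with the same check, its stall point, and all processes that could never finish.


DENY. Granting would leave the state unsafe.
Key observation: after P4, P5, P8 complete, (8, 5, 5) is the best the pool ever gets, yet each leftover process wants more R1.
Pretend the grant happened; the run P4, P5, P8 goes as far as possible. Verifying each step:
  pool = (3, 0, 2)
  P4 needs (2, 0, 2) <= (3, 0, 2) -> finishes; pool += (0, 1, 2) = (3, 1, 4)
  P5 needs (2, 1, 4) <= (3, 1, 4) -> finishes; pool += (2, 3, 0) = (5, 4, 4)
  P8 needs (4, 0, 4) <= (5, 4, 4) -> finishes; pool += (3, 1, 1) = (8, 5, 5)
  blocked: P0 wants (9, 7, 9), pool (8, 5, 5) — not enough R0, R3 and R1
  blocked: P1 wants (4, 5, 6), pool (8, 5, 5) — not enough R1
  blocked: P2 wants (8, 7, 6), pool (8, 5, 5) — not enough R3 and R1
Processes that could never finish after the grant: P0, P1 and P2.


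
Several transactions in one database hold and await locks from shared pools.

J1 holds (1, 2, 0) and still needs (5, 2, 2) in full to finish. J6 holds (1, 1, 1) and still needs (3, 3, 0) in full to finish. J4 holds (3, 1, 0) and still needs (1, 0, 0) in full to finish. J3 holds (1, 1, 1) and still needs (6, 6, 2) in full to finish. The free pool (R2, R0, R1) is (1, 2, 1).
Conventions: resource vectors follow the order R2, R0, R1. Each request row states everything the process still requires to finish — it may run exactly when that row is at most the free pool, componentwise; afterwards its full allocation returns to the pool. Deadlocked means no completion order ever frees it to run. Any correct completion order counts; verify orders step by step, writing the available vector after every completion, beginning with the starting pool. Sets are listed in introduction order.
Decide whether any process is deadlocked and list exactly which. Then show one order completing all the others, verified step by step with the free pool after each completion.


The deadlocked set is empty.
Key observation: beginning at J4, releases accumulate fast enough that every process eventually fits.
A valid finishing order for the others: J4, J6, J1, J3. Step-by-step check:
  pool = (1, 2, 1)
  J4 needs (1, 0, 0) <= (1, 2, 1) -> finishes; pool += (3, 1, 0) = (4, 3, 1)
  J6 needs (3, 3, 0) <= (4, 3, 1) -> finishes; pool += (1, 1, 1) = (5, 4, 2)
  J1 needs (5, 2, 2) <= (5, 4, 2) -> finishes; pool += (1, 2, 0) = (6, 6, 2)
  J3 needs (6, 6, 2) <= (6, 6, 2) -> finishes; pool += (1, 1, 1) = (7, 7, 3)


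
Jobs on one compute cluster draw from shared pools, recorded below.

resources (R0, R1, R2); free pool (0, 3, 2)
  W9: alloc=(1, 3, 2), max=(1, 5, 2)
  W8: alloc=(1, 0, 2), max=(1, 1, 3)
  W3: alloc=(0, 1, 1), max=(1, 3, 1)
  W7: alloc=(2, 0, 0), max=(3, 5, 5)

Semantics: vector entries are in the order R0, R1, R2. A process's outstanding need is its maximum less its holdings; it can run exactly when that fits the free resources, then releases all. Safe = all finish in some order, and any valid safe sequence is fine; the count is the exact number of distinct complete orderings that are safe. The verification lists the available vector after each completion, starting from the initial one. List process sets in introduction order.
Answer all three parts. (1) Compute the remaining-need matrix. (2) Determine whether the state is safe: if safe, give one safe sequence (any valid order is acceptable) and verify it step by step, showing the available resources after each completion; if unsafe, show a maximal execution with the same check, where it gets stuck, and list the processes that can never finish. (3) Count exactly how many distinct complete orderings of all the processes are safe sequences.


(1) Outstanding need per process (order R0, R1, R2):
  W9: (0, 2, 0)
  W8: (0, 1, 1)
  W3: (1, 2, 0)
  W7: (1, 5, 5)
(2) SAFE — a valid safe sequence is W8, W9, W3, W7.
Key observation: the order never hits an exact fit; W8 is the first step at the minimum slack of 1 on its requested resources ((0, 1, 1), (0, 3, 2) free).
Check, step by step:
  pool = (0, 3, 2)
  W8: need (0, 1, 1) fits (0, 3, 2); releases (1, 0, 2), pool now (1, 3, 4)
  W9: need (0, 2, 0) fits (1, 3, 4); releases (1, 3, 2), pool now (2, 6, 6)
  W3: need (1, 2, 0) fits (2, 6, 6); releases (0, 1, 1), pool now (2, 7, 7)
  W7: need (1, 5, 5) fits (2, 7, 7); releases (2, 0, 0), pool now (4, 7, 7)
(3) The exact count: 7 of the possible complete orderings are safe sequences.


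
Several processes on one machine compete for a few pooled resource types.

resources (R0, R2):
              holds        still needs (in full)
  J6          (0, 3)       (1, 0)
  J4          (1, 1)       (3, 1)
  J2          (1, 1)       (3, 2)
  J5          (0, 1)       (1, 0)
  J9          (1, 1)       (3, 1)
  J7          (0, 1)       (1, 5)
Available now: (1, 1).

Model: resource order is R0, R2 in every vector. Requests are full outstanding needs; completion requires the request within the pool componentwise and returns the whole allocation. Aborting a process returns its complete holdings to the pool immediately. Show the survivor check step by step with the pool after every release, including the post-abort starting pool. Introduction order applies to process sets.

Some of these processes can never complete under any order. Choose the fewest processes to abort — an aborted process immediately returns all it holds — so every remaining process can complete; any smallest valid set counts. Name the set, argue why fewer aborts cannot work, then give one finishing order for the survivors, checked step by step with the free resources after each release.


Minimum abort set: J2 and J9.
Key observation: before aborting J2 and J9, J4 was permanently blocked — no order could ever run it; afterwards it completes at step 1.
No one abort is enough; case by case: J6 alone leaves J4 blocked (short on R0); J4 alone leaves J2 blocked (short on R0); J2 alone leaves J4 blocked (short on R0); J5 alone leaves J4 blocked (short on R0); J9 alone leaves J4 blocked (short on R0); J7 alone leaves J4 blocked (short on R0).
The survivors complete as J4, J6, J7, J5. Walking it through (starting from the post-abort pool):
  pool = (3, 3)
  J4: need (3, 1) fits (3, 3); releases (1, 1), pool now (4, 4)
  J6: need (1, 0) fits (4, 4); releases (0, 3), pool now (4, 7)
  J7: need (1, 5) fits (4, 7); releases (0, 1), pool now (4, 8)
  J5: need (1, 0) fits (4, 8); releases (0, 1), pool now (4, 9)


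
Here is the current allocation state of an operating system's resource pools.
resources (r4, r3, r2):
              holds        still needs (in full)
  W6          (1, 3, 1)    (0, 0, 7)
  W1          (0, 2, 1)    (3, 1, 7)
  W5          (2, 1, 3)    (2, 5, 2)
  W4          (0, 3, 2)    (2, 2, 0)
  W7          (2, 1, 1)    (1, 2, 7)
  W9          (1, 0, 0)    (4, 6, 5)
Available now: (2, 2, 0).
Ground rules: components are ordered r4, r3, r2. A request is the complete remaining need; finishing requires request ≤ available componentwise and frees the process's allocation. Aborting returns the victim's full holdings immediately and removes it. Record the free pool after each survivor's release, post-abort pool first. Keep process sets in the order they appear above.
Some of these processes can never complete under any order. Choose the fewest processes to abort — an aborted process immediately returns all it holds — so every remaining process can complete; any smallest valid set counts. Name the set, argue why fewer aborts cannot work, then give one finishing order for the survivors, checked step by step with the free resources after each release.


The answer: abort W6 and W7.
Key observation: W1 could never have finished before the abort; with (3, 4, 2) returned by W6 and W7, it fits at step 4.
Minimality, checking each single-abort alternative: W6 alone leaves W1 blocked (short on r2); W1 alone leaves W6 blocked (short on r2); W5 alone leaves W6 blocked (short on r2); W4 alone leaves W6 blocked (short on r2); W7 alone leaves W6 blocked (short on r2); W9 alone leaves W6 blocked (short on r2).
One survivor order: W5, W4, W9, W1. Verifying each step (post-abort pool first):
  pool = (5, 6, 2)
  W5 needs (2, 5, 2) <= (5, 6, 2) -> finishes; pool += (2, 1, 3) = (7, 7, 5)
  W4 needs (2, 2, 0) <= (7, 7, 5) -> finishes; pool += (0, 3, 2) = (7, 10, 7)
  W9 needs (4, 6, 5) <= (7, 10, 7) -> finishes; pool += (1, 0, 0) = (8, 10, 7)
  W1 needs (3, 1, 7) <= (8, 10, 7) -> finishes; pool += (0, 2, 1) = (8, 12, 8)


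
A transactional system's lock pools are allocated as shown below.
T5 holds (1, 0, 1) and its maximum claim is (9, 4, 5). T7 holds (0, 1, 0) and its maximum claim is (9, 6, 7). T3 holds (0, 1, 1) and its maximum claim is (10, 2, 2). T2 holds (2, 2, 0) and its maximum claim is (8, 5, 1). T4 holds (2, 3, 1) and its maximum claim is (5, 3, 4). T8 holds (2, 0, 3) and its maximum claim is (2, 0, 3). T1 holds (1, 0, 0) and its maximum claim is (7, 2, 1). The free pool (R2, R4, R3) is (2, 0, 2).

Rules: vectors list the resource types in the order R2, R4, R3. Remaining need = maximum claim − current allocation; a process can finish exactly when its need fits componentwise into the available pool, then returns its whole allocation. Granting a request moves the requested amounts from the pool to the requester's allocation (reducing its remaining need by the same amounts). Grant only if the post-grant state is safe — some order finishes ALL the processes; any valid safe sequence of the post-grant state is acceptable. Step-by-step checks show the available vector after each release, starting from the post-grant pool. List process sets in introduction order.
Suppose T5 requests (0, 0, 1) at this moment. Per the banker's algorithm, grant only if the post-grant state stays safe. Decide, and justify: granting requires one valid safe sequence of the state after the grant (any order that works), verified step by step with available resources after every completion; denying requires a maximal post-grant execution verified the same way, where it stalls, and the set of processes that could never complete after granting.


GRANT: granting preserves safety; a valid post-grant sequence is T8, T4, T2, T1, T5, T3, T7.
Key observation: the grant leaves (2, 0, 1) free — enough for T8, whose release restarts the cascade.
Check on the post-grant state, step by step:
  pool = (2, 0, 1)
  run T8 (needs (0, 0, 0), free (2, 0, 1)); after release of (2, 0, 3) the pool is (4, 0, 4)
  run T4 (needs (3, 0, 3), free (4, 0, 4)); after release of (2, 3, 1) the pool is (6, 3, 5)
  run T2 (needs (6, 3, 1), free (6, 3, 5)); after release of (2, 2, 0) the pool is (8, 5, 5)
  run T1 (needs (6, 2, 1), free (8, 5, 5)); after release of (1, 0, 0) the pool is (9, 5, 5)
  run T5 (needs (8, 4, 3), free (9, 5, 5)); after release of (1, 0, 2) the pool is (10, 5, 7)
  run T3 (needs (10, 1, 1), free (10, 5, 7)); after release of (0, 1, 1) the pool is (10, 6, 8)
  run T7 (needs (9, 5, 7), free (10, 6, 8)); after release of (0, 1, 0) the pool is (10, 7, 8)


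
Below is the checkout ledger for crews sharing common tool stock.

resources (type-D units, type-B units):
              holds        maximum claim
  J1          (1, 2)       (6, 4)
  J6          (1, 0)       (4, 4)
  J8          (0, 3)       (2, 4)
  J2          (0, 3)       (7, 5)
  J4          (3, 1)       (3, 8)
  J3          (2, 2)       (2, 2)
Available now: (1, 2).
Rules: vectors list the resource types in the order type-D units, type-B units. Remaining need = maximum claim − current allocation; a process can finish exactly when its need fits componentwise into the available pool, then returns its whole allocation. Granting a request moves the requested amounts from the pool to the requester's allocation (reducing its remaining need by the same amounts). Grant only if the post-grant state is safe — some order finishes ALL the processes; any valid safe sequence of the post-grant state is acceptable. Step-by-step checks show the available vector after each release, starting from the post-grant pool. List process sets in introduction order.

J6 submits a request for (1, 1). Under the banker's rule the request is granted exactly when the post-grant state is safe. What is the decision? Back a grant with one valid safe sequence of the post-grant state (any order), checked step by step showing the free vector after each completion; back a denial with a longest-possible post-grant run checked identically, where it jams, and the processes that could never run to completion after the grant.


GRANT. The post-grant state is safe; one safe sequence: J3, J8, J6, J4, J1, J2.
Key observation: (0, 1) free after granting still covers J3 first, and each release covers the next.
Check on the post-grant state, step by step:
  pool = (0, 1)
  J3: need (0, 0) fits (0, 1); releases (2, 2), pool now (2, 3)
  J8: need (2, 1) fits (2, 3); releases (0, 3), pool now (2, 6)
  J6: need (2, 3) fits (2, 6); releases (2, 1), pool now (4, 7)
  J4: need (0, 7) fits (4, 7); releases (3, 1), pool now (7, 8)
  J1: need (5, 2) fits (7, 8); releases (1, 2), pool now (8, 10)
  J2: need (7, 2) fits (8, 10); releases (0, 3), pool now (8, 13)


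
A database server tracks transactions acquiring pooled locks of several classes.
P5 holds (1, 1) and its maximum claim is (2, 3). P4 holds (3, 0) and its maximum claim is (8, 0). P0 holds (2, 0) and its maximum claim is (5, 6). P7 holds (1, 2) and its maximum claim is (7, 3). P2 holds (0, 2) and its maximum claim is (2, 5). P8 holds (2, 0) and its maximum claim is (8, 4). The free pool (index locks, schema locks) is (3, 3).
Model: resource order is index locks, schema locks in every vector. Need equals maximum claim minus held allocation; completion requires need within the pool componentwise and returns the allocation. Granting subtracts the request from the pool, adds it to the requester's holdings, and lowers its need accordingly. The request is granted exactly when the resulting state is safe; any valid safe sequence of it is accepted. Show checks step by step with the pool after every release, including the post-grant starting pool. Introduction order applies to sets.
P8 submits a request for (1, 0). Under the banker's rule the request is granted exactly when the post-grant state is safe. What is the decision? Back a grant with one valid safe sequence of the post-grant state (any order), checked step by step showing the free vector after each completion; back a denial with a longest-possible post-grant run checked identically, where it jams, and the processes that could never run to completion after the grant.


GRANT — the state after the grant stays safe, e.g. via P2, P5, P0, P4, P8, P7.
Key observation: with (2, 3) left after the transfer, P2 can run at once — the state stays safe.
Step-by-step check of the post-grant state:
  pool = (2, 3)
  P2: need (2, 3) fits (2, 3); releases (0, 2), pool now (2, 5)
  P5: need (1, 2) fits (2, 5); releases (1, 1), pool now (3, 6)
  P0: need (3, 6) fits (3, 6); releases (2, 0), pool now (5, 6)
  P4: need (5, 0) fits (5, 6); releases (3, 0), pool now (8, 6)
  P8: need (5, 4) fits (8, 6); releases (3, 0), pool now (11, 6)
  P7: need (6, 1) fits (11, 6); releases (1, 2), pool now (12, 8)


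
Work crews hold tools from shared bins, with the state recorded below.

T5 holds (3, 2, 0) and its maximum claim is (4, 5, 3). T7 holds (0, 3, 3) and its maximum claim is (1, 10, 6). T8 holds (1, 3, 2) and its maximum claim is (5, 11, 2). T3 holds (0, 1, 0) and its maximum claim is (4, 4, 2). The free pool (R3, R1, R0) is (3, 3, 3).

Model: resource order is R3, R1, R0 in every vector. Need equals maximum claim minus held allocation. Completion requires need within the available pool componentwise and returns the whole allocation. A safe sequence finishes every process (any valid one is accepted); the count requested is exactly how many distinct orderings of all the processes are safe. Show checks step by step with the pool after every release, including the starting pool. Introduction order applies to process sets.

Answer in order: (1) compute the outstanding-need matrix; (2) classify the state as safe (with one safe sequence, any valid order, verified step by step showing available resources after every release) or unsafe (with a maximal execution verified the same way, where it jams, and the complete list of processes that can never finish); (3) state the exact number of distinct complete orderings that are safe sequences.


(1) Need matrix, components ordered R3, R1, R0:
  T5: (1, 3, 3)
  T7: (1, 7, 3)
  T8: (4, 8, 0)
  T3: (4, 3, 2)
(2) UNSAFE.
Key observation: after T5, T3 complete, (6, 6, 3) is the best the pool ever gets, yet each leftover process wants more R1.
The run T5, T3 cannot be extended any further. Step-by-step check:
  pool = (3, 3, 3)
  T5 needs (1, 3, 3) <= (3, 3, 3) -> finishes; pool += (3, 2, 0) = (6, 5, 3)
  T3 needs (4, 3, 2) <= (6, 5, 3) -> finishes; pool += (0, 1, 0) = (6, 6, 3)
  T7 still needs (1, 7, 3) but only (6, 6, 3) is free — short on R1
  T8 still needs (4, 8, 0) but only (6, 6, 3) is free — short on R1
Permanently blocked: T7 and T8.
(3) The exact count: 0 of the possible complete orderings are safe sequences.


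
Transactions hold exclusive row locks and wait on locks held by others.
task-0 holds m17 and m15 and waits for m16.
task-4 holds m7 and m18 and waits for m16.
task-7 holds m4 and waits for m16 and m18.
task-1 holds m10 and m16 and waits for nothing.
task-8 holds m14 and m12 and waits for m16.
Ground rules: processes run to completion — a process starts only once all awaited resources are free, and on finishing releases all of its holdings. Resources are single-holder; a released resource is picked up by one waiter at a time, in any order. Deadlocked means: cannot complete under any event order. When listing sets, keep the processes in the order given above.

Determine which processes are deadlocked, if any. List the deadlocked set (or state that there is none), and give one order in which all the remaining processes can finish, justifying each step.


The deadlocked set is empty.
Key observation: the waits form no ring: some process can always run, and its releases unblock the others one by one.
One completion order for the rest: task-1, task-4, task-7, task-8, task-0.
Step-by-step check:
  task-1 waits on nothing -> runs at once and releases m10 and m16
  run task-4 (all its waits — m16 — are resolved); releases m7 and m18
  run task-7 (all its waits — m16 and m18 — are resolved); releases m4
  run task-8 (all its waits — m16 — are resolved); releases m14 and m12
  run task-0 (all its waits — m16 — are resolved); releases m17 and m15


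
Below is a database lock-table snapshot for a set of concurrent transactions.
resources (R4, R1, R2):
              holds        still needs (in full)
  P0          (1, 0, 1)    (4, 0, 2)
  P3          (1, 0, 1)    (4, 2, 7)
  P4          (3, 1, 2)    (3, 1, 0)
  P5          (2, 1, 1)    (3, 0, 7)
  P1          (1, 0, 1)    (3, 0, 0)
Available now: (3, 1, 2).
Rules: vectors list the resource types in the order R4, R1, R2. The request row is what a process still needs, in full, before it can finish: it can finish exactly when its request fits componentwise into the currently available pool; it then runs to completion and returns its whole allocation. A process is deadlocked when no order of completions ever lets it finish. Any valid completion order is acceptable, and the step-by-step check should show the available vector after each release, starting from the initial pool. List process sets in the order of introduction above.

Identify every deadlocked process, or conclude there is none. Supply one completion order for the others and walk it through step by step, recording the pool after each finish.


Deadlocked set: P3 and P5.
Key observation: the pool after P4, P1, P0 is (8, 2, 6); every surviving request exceeds it in R2, so progress ends there.
The rest can finish in the order P4, P1, P0. Step-by-step check:
  pool = (3, 1, 2)
  run P4 (needs (3, 1, 0), free (3, 1, 2)); after release of (3, 1, 2) the pool is (6, 2, 4)
  run P1 (needs (3, 0, 0), free (6, 2, 4)); after release of (1, 0, 1) the pool is (7, 2, 5)
  run P0 (needs (4, 0, 2), free (7, 2, 5)); after release of (1, 0, 1) the pool is (8, 2, 6)
None of the blocked processes ever fits:
  P3 still needs (4, 2, 7) but only (8, 2, 6) is free — short on R2
  P5 still needs (3, 0, 7) but only (8, 2, 6) is free — short on R2


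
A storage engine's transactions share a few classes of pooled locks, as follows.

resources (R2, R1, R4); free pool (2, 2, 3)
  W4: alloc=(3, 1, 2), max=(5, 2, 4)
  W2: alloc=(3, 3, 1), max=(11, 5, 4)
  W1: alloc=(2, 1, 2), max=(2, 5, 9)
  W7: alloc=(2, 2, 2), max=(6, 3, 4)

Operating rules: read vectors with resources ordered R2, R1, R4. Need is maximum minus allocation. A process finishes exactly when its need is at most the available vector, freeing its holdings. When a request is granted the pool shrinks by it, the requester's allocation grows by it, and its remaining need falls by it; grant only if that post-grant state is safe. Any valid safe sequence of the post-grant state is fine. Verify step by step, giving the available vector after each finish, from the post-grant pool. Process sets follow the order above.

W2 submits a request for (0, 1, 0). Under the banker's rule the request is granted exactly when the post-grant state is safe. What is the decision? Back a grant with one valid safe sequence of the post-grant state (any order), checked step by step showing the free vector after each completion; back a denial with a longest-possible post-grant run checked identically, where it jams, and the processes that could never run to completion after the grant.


GRANT — the state after the grant stays safe, e.g. via W4, W7, W1, W2.
Key observation: even at the reduced pool (2, 1, 3), W4 fits immediately, so safety survives the grant.
Check on the post-grant state, step by step:
  pool = (2, 1, 3)
  run W4 (needs (2, 1, 2), free (2, 1, 3)); after release of (3, 1, 2) the pool is (5, 2, 5)
  run W7 (needs (4, 1, 2), free (5, 2, 5)); after release of (2, 2, 2) the pool is (7, 4, 7)
  run W1 (needs (0, 4, 7), free (7, 4, 7)); after release of (2, 1, 2) the pool is (9, 5, 9)
  run W2 (needs (8, 1, 3), free (9, 5, 9)); after release of (3, 4, 1) the pool is (12, 9, 10)


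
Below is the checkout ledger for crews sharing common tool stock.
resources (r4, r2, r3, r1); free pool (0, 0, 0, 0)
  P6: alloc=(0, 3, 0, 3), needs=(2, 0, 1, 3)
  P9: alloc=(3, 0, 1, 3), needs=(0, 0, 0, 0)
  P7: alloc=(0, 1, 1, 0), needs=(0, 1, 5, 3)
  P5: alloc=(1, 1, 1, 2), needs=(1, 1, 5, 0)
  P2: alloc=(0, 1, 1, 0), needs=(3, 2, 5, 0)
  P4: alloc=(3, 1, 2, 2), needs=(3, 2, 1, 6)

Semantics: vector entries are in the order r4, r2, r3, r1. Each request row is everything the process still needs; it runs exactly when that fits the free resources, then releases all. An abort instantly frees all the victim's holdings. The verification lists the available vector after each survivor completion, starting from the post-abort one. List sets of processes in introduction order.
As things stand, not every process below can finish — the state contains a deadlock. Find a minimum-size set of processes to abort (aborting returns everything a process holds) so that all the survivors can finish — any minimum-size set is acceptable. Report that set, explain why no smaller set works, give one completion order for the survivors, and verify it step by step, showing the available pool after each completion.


Abort P5 and P2.
Key observation: the deadlocked P7 becomes finishable only because P5 and P2 released (1, 2, 2, 2); it completes at step 4 below.
Minimality, checking each single-abort alternative: P6 alone leaves P7 blocked (short on r3); P9 alone leaves P7 blocked (short on r3); P7 alone leaves P5 blocked (short on r3); P5 alone leaves P7 blocked (short on r3); P2 alone leaves P7 blocked (short on r3); P4 alone leaves P7 blocked (short on r3).
The survivors complete as P9, P6, P4, P7. Step-by-step check (starting from the post-abort pool):
  pool = (1, 2, 2, 2)
  P9 needs (0, 0, 0, 0) <= (1, 2, 2, 2) -> finishes; pool += (3, 0, 1, 3) = (4, 2, 3, 5)
  P6 needs (2, 0, 1, 3) <= (4, 2, 3, 5) -> finishes; pool += (0, 3, 0, 3) = (4, 5, 3, 8)
  P4 needs (3, 2, 1, 6) <= (4, 5, 3, 8) -> finishes; pool += (3, 1, 2, 2) = (7, 6, 5, 10)
  P7 needs (0, 1, 5, 3) <= (7, 6, 5, 10) -> finishes; pool += (0, 1, 1, 0) = (7, 7, 6, 10)


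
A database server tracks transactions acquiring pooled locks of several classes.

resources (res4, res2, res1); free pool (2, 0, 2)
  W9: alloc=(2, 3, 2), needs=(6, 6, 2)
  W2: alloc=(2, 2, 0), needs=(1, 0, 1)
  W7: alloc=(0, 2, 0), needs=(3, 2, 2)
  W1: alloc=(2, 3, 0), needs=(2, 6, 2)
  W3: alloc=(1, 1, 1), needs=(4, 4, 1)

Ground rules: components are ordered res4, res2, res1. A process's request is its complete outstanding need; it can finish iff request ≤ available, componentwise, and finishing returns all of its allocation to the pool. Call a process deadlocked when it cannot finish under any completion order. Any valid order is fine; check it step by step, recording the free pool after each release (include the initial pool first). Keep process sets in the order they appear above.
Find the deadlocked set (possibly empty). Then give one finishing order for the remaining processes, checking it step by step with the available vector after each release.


Deadlocked: W9 and W1.
Key observation: once W2, W7, W3 finish, the pool peaks at (5, 5, 3) — and every remaining process still needs more res2 than that.
One completion order for the rest: W2, W7, W3. Check, step by step:
  pool = (2, 0, 2)
  run W2 (needs (1, 0, 1), free (2, 0, 2)); after release of (2, 2, 0) the pool is (4, 2, 2)
  run W7 (needs (3, 2, 2), free (4, 2, 2)); after release of (0, 2, 0) the pool is (4, 4, 2)
  run W3 (needs (4, 4, 1), free (4, 4, 2)); after release of (1, 1, 1) the pool is (5, 5, 3)
The blocked processes can never fit:
  blocked: W9 wants (6, 6, 2), pool (5, 5, 3) — not enough res4 and res2
  blocked: W1 wants (2, 6, 2), pool (5, 5, 3) — not enough res2


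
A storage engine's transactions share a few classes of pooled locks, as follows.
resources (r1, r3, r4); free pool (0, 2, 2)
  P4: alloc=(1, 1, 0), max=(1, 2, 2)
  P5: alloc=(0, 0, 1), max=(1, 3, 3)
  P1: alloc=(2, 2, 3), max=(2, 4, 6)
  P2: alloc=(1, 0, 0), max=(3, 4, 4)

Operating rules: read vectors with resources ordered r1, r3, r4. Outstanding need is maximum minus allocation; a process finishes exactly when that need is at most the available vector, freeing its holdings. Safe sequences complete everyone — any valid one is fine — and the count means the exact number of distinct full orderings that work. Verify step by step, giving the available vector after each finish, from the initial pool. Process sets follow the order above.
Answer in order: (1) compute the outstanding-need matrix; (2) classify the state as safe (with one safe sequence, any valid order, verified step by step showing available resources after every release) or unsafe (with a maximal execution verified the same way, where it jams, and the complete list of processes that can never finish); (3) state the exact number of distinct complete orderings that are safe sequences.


(1) Outstanding need per process (order r1, r3, r4):
  P4: (0, 1, 2)
  P5: (1, 3, 2)
  P1: (0, 2, 3)
  P2: (2, 4, 4)
(2) SAFE, for example via the order P4, P5, P1, P2.
Key observation: P4 is the earliest step where a requested resource binds exactly: need (0, 1, 2), pool (0, 2, 2) at its turn.
Step-by-step check:
  pool = (0, 2, 2)
  run P4 (needs (0, 1, 2), free (0, 2, 2)); after release of (1, 1, 0) the pool is (1, 3, 2)
  run P5 (needs (1, 3, 2), free (1, 3, 2)); after release of (0, 0, 1) the pool is (1, 3, 3)
  run P1 (needs (0, 2, 3), free (1, 3, 3)); after release of (2, 2, 3) the pool is (3, 5, 6)
  run P2 (needs (2, 4, 4), free (3, 5, 6)); after release of (1, 0, 0) the pool is (4, 5, 6)
(3) The exact count: 1 of the possible complete orderings is a safe sequence.


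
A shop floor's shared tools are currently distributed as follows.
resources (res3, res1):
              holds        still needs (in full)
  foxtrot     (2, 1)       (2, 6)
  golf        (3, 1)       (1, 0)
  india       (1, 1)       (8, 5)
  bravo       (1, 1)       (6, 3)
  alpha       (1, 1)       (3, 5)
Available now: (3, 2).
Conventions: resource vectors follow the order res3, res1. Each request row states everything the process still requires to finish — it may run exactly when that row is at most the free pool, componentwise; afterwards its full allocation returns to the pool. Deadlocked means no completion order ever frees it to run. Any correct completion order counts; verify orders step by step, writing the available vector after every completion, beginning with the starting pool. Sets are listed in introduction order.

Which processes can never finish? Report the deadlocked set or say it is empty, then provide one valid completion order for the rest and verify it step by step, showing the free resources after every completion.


The deadlocked set is foxtrot, india and alpha.
Key observation: golf, bravo can finish, but then (7, 4) is all there is, and the blocked group's res1 demands exceed it.
A valid finishing order for the others: golf, bravo. Walking it through:
  pool = (3, 2)
  golf needs (1, 0) <= (3, 2) -> finishes; pool += (3, 1) = (6, 3)
  bravo needs (6, 3) <= (6, 3) -> finishes; pool += (1, 1) = (7, 4)
The blocked processes can never fit:
  foxtrot still needs (2, 6) but only (7, 4) is free — short on res1
  india still needs (8, 5) but only (7, 4) is free — short on res3 and res1
  alpha still needs (3, 5) but only (7, 4) is free — short on res1


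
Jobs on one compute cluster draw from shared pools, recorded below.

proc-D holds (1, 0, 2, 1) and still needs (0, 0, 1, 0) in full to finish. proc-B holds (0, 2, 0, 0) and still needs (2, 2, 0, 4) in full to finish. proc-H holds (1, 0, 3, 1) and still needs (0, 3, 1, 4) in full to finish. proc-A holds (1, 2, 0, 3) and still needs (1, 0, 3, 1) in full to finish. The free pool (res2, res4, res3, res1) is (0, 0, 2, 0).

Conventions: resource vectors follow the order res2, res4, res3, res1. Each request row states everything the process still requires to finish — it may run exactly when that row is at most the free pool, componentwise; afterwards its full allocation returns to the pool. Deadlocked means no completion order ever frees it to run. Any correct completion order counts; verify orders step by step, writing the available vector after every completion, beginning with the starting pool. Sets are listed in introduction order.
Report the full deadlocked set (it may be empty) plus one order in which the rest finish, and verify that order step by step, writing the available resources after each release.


The deadlocked set is empty.
Key observation: proc-D fits the free pool immediately, and its release cascades until everyone finishes.
One completion order for the rest: proc-D, proc-A, proc-B, proc-H. Step-by-step check:
  pool = (0, 0, 2, 0)
  proc-D needs (0, 0, 1, 0) <= (0, 0, 2, 0) -> finishes; pool += (1, 0, 2, 1) = (1, 0, 4, 1)
  proc-A needs (1, 0, 3, 1) <= (1, 0, 4, 1) -> finishes; pool += (1, 2, 0, 3) = (2, 2, 4, 4)
  proc-B needs (2, 2, 0, 4) <= (2, 2, 4, 4) -> finishes; pool += (0, 2, 0, 0) = (2, 4, 4, 4)
  proc-H needs (0, 3, 1, 4) <= (2, 4, 4, 4) -> finishes; pool += (1, 0, 3, 1) = (3, 4, 7, 5)


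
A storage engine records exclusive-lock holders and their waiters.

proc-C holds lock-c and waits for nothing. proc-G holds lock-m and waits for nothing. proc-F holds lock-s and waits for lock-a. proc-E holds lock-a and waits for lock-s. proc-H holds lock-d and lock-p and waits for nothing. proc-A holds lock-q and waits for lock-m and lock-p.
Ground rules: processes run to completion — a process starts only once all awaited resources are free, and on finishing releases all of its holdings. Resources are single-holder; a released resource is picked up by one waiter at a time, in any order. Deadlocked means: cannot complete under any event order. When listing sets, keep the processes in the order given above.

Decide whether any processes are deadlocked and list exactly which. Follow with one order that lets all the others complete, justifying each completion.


Deadlocked set: proc-F and proc-E.
Key observation: the knot is the closed ring of waits proc-F -> proc-E -> proc-F; no other process is dragged down with it.
One completion order for the rest: proc-G, proc-C, proc-H, proc-A.
Walking it through:
  proc-G: no waits; runs immediately, freeing lock-m
  proc-C: no waits; runs immediately, freeing lock-c
  proc-H: no waits; runs immediately, freeing lock-d and lock-p
  run proc-A (all its waits — lock-m and lock-p — are resolved); releases lock-q


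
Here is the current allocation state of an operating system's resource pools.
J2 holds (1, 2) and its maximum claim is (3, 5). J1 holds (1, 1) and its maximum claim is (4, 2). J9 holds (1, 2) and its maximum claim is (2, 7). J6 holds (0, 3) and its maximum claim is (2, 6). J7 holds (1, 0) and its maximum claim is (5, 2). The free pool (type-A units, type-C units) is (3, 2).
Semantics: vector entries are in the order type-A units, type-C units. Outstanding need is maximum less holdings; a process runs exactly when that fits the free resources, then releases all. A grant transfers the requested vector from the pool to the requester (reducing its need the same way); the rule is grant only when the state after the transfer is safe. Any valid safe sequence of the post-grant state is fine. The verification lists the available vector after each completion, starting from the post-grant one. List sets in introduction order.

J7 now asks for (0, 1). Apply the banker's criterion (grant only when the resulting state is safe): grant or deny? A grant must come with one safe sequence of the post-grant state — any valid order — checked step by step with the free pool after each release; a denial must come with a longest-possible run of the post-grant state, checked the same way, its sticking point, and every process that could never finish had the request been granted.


GRANT — the state after the grant stays safe, e.g. via J1, J7, J6, J2, J9.
Key observation: post-grant, (3, 1) remains, and an order beginning with J1 completes everyone.
Check on the post-grant state, step by step:
  pool = (3, 1)
  J1: need (3, 1) fits (3, 1); releases (1, 1), pool now (4, 2)
  J7: need (4, 1) fits (4, 2); releases (1, 1), pool now (5, 3)
  J6: need (2, 3) fits (5, 3); releases (0, 3), pool now (5, 6)
  J2: need (2, 3) fits (5, 6); releases (1, 2), pool now (6, 8)
  J9: need (1, 5) fits (6, 8); releases (1, 2), pool now (7, 10)
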